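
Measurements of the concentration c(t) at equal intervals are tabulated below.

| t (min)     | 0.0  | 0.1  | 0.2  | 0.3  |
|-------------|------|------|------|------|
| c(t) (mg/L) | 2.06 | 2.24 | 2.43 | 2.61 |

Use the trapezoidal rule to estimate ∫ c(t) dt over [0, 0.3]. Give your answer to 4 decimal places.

0.7005

h = 0.1, n = 3.
(h/2)·[y₀ + 2y₁ + 2y₂ + y₃] = 0.05·(14.01) = 0.7005.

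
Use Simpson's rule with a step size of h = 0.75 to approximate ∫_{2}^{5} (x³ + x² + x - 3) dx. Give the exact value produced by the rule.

192.75

h = (5 − 2)/4 = 0.75.
Nodes x₀,…,x₄ = 2, 2.75, 3.5, 4.25, 5.
f(x) = x³ + x² + x - 3: f₀=11, f₁=28.109375, f₂=55.625, f₃=96.078125, f₄=152.
(h/3)·[f₀ + 4f₁ + 2f₂ + 4f₃ + f₄] = 0.25·(771) = 192.75.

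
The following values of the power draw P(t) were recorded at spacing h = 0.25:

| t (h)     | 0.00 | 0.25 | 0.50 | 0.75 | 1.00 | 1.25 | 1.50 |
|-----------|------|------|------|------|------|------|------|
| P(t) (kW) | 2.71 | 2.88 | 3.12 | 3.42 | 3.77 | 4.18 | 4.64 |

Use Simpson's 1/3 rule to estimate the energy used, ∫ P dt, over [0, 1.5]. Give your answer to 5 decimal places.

5.25417

h = 0.25, n = 6.
(h/3)·[y₀ + 4y₁ + 2y₂ + 4y₃ + 2y₄ + 4y₅ + y₆] = 0.083333·(63.05) = 5.25417.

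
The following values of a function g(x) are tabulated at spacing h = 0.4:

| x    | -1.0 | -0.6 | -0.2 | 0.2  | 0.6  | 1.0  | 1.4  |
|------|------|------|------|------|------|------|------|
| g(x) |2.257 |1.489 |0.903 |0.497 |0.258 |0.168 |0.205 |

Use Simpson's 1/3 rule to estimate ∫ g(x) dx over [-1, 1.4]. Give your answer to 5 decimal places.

h = 0.4, n = 6.
(h/3)·[y₀ + 4y₁ + 2y₂ + 4y₃ + 2y₄ + 4y₅ + y₆] = 0.133333·(13.400) = 1.78667.

1.78667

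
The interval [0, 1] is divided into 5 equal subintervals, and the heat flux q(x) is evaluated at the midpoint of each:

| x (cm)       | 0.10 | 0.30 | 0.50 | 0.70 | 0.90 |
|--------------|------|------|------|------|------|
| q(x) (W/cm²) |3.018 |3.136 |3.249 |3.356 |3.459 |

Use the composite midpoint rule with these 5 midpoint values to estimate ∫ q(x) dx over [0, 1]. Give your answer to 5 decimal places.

3.24360

h = 0.2, n = 5.
h·[y(m₁) + y(m₂) + y(m₃) + y(m₄) + y(m₅)] = 0.2·(16.218) = 3.24360.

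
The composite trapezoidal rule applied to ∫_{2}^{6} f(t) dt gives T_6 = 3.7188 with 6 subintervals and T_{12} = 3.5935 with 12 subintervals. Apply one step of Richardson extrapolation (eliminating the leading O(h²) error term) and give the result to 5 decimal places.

3.55173

R = (4·T_{12} − T_6) / 3 = (4·3.5935 − 3.7188)/3 = (10.6552)/3 = 3.55173.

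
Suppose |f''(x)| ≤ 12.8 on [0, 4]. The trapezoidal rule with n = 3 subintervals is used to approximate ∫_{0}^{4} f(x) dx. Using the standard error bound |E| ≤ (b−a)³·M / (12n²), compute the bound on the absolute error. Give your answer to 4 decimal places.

|E| ≤ (4)³·12.8 / (12·3²) = 819.2/108 = 7.5852.

7.5852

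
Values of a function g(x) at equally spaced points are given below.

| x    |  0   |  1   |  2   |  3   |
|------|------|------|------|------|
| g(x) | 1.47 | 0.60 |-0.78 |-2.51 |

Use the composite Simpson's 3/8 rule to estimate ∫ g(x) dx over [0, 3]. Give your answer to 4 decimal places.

h = 1, n = 3.
(3h/8)·[y₀ + 3y₁ + 3y₂ + y₃] = 0.375·(-1.58) = -0.5925.

-0.5925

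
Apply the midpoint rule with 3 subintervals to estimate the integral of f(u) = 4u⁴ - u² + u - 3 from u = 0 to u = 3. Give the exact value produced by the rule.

h = (3 − 0)/3 = 1.
Midpoints m₁,…,m₃ = 0.5, 1.5, 2.5.
f(m₁)=-2.5, f(m₂)=16.5, f(m₃)=149.5.
h·[f(m₁) + f(m₂) + f(m₃)] = 1·(163.5) = 163.5.

163.5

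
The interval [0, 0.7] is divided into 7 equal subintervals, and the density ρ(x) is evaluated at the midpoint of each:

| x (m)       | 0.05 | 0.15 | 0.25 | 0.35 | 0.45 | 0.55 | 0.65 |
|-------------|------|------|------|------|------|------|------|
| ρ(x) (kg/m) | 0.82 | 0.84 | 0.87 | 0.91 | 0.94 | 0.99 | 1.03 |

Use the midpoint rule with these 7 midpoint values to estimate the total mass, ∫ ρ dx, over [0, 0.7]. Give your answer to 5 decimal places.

0.64000

h = 0.1, n = 7.
h·[y(m₁) + y(m₂) + y(m₃) + y(m₄) + y(m₅) + y(m₆) + y(m₇)] = 0.1·(6.40) = 0.64000.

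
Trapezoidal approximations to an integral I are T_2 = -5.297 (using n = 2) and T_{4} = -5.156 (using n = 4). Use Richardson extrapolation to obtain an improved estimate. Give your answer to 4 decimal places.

R = (4·T_{4} − T_2) / 3 = (4·(-5.156) − (-5.297))/3 = (-15.327)/3 = -5.1090.

-5.1090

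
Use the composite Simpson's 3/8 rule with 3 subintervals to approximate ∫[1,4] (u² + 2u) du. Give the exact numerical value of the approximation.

h = (4 − 1)/3 = 1.
Nodes u₀,…,u₃ = 1, 2, 3, 4.
f(u) = u² + 2u: f₀=3, f₁=8, f₂=15, f₃=24.
(3h/8)·[f₀ + 3f₁ + 3f₂ + f₃] = 0.375·(96) = 36.

36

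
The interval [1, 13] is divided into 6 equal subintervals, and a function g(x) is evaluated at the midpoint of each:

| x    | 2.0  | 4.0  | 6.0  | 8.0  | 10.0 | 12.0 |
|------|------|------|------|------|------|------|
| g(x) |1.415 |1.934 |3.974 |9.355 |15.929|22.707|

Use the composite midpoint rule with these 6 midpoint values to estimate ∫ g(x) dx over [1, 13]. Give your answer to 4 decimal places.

h = 2, n = 6.
h·[y(m₁) + y(m₂) + y(m₃) + y(m₄) + y(m₅) + y(m₆)] = 2·(55.314) = 110.6280.

110.6280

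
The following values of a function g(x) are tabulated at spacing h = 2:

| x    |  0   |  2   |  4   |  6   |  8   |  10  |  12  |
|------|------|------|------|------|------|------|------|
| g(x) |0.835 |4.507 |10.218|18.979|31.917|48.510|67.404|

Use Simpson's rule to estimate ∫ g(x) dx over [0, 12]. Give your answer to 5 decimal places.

h = 2, n = 6.
(h/3)·[y₀ + 4y₁ + 2y₂ + 4y₃ + 2y₄ + 4y₅ + y₆] = 0.666667·(440.493) = 293.66200.

293.66200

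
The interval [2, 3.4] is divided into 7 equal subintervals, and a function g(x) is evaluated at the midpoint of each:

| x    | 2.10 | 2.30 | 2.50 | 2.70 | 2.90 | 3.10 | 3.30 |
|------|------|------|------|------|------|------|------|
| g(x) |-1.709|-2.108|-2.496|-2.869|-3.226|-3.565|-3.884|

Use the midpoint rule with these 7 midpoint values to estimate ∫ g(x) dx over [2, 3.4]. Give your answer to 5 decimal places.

-3.97140

h = 0.2, n = 7.
h·[y(m₁) + y(m₂) + y(m₃) + y(m₄) + y(m₅) + y(m₆) + y(m₇)] = 0.2·(-19.857) = -3.97140.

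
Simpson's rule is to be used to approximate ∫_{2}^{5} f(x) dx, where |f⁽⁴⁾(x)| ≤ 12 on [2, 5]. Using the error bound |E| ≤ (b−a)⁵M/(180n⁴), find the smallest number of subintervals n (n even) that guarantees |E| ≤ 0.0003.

Need 2916/(180n⁴) ≤ 0.0003.
n⁴ ≥ 2916/(180·0.0003) = 54000 ⇒ n ≥ 15.2440, so the smallest even n is 16. (n must be even for Simpson's rule.)

16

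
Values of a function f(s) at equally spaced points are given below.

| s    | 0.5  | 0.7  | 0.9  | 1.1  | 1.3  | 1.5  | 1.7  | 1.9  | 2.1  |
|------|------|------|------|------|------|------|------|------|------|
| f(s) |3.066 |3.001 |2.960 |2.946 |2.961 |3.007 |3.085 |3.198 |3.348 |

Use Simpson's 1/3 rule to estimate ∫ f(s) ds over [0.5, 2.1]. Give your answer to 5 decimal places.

h = 0.2, n = 8.
(h/3)·[y₀ + 4y₁ + 2y₂ + 4y₃ + 2y₄ + 4y₅ + 2y₆ + 4y₇ + y₈] = 0.066667·(73.034) = 4.86893.

4.86893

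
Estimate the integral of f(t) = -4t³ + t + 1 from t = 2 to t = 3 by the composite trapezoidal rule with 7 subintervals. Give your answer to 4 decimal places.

-61.6020

h = (3 − 2)/7 = 0.142857.
Nodes t₀,…,t₇ = 2, 2.142857, 2.285714, 2.428571, 2.571429, 2.714286, 2.857143, 3.
f(t) = -4t³ + t + 1: f₀=-29, f₁=-36.215743, f₂=-44.481050, f₃=-53.865889, f₄=-64.440233, f₅=-76.274052, f₆=-89.437318, f₇=-104.
(h/2)·[f₀ + 2f₁ + 2f₂ + 2f₃ + 2f₄ + 2f₅ + 2f₆ + f₇] = 0.071429·(-862.428571) = -61.6020.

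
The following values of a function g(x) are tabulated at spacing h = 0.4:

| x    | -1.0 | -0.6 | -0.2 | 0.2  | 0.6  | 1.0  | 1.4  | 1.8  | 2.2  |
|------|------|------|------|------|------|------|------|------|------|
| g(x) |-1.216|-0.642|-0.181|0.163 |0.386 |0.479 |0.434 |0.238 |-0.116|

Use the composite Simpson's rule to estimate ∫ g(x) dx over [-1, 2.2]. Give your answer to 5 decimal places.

0.11973

h = 0.4, n = 8.
(h/3)·[y₀ + 4y₁ + 2y₂ + 4y₃ + 2y₄ + 4y₅ + 2y₆ + 4y₇ + y₈] = 0.133333·(0.898) = 0.11973.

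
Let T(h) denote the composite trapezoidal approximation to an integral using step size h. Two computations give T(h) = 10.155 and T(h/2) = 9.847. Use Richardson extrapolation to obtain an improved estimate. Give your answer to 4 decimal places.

R = (4·T(h/2) − T(h)) / 3 = (4·9.847 − 10.155)/3 = (29.233)/3 = 9.7443.

9.7443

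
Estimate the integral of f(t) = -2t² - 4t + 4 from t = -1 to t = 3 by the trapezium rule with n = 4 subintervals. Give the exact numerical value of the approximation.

h = (3 − (-1))/4 = 1.
Nodes t₀,…,t₄ = -1, 0, 1, 2, 3.
f(t) = -2t² - 4t + 4: f₀=6, f₁=4, f₂=-2, f₃=-12, f₄=-26.
(h/2)·[f₀ + 2f₁ + 2f₂ + 2f₃ + f₄] = 0.5·(-40) = -20.

-20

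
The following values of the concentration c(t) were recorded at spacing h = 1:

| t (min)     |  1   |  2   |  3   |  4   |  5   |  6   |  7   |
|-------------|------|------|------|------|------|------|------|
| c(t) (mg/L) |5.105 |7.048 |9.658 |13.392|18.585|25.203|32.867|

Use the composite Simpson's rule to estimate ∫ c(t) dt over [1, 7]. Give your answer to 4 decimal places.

92.3433

h = 1, n = 6.
(h/3)·[y₀ + 4y₁ + 2y₂ + 4y₃ + 2y₄ + 4y₅ + y₆] = 0.333333·(277.030) = 92.3433.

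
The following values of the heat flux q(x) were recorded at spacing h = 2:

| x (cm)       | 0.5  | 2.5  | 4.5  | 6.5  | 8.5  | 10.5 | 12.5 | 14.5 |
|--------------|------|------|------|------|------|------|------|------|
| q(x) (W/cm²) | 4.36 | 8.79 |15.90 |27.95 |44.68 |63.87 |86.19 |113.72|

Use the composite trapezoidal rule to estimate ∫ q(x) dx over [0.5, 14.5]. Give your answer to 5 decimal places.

h = 2, n = 7.
(h/2)·[y₀ + 2y₁ + 2y₂ + 2y₃ + 2y₄ + 2y₅ + 2y₆ + y₇] = 1·(612.84) = 612.84000.

612.84000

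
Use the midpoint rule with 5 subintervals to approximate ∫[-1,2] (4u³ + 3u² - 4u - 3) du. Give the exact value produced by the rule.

h = (2 − (-1))/5 = 0.6.
Midpoints m₁,…,m₅ = -0.7, -0.1, 0.5, 1.1, 1.7.
f(m₁)=-0.102, f(m₂)=-2.574, f(m₃)=-3.75, f(m₄)=1.554, f(m₅)=18.522.
h·[f(m₁) + f(m₂) + f(m₃) + f(m₄) + f(m₅)] = 0.6·(13.65) = 8.19.

8.19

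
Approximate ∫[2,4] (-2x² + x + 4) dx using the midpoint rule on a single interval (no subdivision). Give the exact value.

M = (b−a)·f(3) = 2·(-11) = -22.

-22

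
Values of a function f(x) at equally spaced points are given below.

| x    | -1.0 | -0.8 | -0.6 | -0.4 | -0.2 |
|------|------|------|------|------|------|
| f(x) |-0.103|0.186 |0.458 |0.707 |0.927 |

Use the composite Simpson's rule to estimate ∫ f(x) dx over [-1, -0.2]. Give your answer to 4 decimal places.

h = 0.2, n = 4.
(h/3)·[y₀ + 4y₁ + 2y₂ + 4y₃ + y₄] = 0.066667·(5.312) = 0.3541.

0.3541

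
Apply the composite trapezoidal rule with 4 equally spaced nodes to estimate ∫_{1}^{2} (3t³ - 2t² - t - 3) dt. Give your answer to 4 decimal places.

h = (2 − 1)/3 = 0.333333.
Nodes t₀,…,t₃ = 1, 1.333333, 1.666667, 2.
f(t) = 3t³ - 2t² - t - 3: f₀=-3, f₁=-0.777778, f₂=3.666667, f₃=11.
(h/2)·[f₀ + 2f₁ + 2f₂ + f₃] = 0.166667·(13.777778) = 2.2963.

2.2963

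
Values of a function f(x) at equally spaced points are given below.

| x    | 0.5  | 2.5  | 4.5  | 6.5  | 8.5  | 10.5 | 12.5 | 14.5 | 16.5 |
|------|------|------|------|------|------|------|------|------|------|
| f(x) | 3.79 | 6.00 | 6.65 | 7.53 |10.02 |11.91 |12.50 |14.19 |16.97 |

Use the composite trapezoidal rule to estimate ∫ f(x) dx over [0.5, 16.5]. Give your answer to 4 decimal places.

158.3600

h = 2, n = 8.
(h/2)·[y₀ + 2y₁ + 2y₂ + 2y₃ + 2y₄ + 2y₅ + 2y₆ + 2y₇ + y₈] = 1·(158.36) = 158.3600.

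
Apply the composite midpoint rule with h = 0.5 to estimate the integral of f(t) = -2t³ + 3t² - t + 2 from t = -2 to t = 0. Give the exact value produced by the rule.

21.625

h = (0 − (-2))/4 = 0.5.
Midpoints m₁,…,m₄ = -1.75, -1.25, -0.75, -0.25.
f(m₁)=23.65625, f(m₂)=11.84375, f(m₃)=5.28125, f(m₄)=2.46875.
h·[f(m₁) + f(m₂) + f(m₃) + f(m₄)] = 0.5·(43.25) = 21.625.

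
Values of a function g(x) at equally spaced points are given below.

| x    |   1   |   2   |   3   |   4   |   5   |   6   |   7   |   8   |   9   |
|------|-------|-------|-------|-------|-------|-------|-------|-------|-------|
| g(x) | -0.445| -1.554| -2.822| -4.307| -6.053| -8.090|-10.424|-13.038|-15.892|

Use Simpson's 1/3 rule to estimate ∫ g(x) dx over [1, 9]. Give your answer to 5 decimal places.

h = 1, n = 8.
(h/3)·[y₀ + 4y₁ + 2y₂ + 4y₃ + 2y₄ + 4y₅ + 2y₆ + 4y₇ + y₈] = 0.333333·(-162.891) = -54.29700.

-54.29700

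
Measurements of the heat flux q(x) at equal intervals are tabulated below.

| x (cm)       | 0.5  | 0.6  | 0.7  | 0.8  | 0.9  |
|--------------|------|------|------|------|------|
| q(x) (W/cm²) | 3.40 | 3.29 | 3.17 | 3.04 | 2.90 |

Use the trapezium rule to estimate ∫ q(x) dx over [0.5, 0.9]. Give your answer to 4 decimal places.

h = 0.1, n = 4.
(h/2)·[y₀ + 2y₁ + 2y₂ + 2y₃ + y₄] = 0.05·(25.30) = 1.2650.

1.2650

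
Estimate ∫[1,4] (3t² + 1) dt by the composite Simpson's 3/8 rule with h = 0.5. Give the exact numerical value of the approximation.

h = (4 − 1)/6 = 0.5.
Nodes t₀,…,t₆ = 1, 1.5, 2, 2.5, 3, 3.5, 4.
f(t) = 3t² + 1: f₀=4, f₁=7.75, f₂=13, f₃=19.75, f₄=28, f₅=37.75, f₆=49.
(3h/8)·[f₀ + 3f₁ + 3f₂ + 2f₃ + 3f₄ + 3f₅ + f₆] = 0.1875·(352) = 66.

66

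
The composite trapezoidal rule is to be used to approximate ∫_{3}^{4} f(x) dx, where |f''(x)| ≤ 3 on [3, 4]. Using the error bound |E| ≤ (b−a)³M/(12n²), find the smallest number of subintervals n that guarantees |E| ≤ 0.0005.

23

Need 3/(12n²) ≤ 0.0005.
n² ≥ 3/(12·0.0005) = 500 ⇒ n ≥ 22.3607, so the smallest n is 23.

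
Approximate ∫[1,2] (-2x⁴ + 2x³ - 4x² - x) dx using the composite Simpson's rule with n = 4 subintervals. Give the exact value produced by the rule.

h = (2 − 1)/4 = 0.25.
Nodes x₀,…,x₄ = 1, 1.25, 1.5, 1.75, 2.
f(x) = -2x⁴ + 2x³ - 4x² - x: f₀=-5, f₁=-8.4765625, f₂=-13.875, f₃=-22.0390625, f₄=-34.
(h/3)·[f₀ + 4f₁ + 2f₂ + 4f₃ + f₄] = 0.083333·(-188.8125) = -15.734375.

-15.734375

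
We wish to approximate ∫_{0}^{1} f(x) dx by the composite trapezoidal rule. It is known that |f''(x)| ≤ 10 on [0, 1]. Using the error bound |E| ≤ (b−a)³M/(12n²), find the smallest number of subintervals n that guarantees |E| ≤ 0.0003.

Need 10/(12n²) ≤ 0.0003.
n² ≥ 10/(12·0.0003) = 2777.78 ⇒ n ≥ 52.7046, so the smallest n is 53.

53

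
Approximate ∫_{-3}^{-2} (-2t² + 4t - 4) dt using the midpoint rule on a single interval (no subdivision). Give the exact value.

M = (b−a)·f(-2.5) = 1·(-26.5) = -26.5.

-26.5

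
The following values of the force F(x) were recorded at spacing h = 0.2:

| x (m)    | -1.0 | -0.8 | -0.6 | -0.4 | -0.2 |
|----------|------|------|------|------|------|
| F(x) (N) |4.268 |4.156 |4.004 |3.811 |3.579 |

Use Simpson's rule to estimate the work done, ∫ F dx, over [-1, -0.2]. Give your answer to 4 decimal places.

3.1815

h = 0.2, n = 4.
(h/3)·[y₀ + 4y₁ + 2y₂ + 4y₃ + y₄] = 0.066667·(47.723) = 3.1815.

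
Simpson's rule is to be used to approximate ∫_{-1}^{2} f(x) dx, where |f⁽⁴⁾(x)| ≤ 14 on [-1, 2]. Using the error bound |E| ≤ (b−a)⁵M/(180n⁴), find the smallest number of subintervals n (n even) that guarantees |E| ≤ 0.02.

Need 3402/(180n⁴) ≤ 0.02.
n⁴ ≥ 3402/(180·0.02) = 945 ⇒ n ≥ 5.5444, so the smallest even n is 6. (n must be even for Simpson's rule.)

6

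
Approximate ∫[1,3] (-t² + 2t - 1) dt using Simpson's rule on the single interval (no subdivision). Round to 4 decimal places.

-2.6667

S = (b−a)/6 · [f(1) + 4f(2) + f(3)] = 0.333333·[0 + 4·(-1) + (-4)] = -2.6667.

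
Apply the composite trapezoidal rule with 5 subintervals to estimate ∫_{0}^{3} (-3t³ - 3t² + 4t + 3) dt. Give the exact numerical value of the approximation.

h = (3 − 0)/5 = 0.6.
Nodes t₀,…,t₅ = 0, 0.6, 1.2, 1.8, 2.4, 3.
f(t) = -3t³ - 3t² + 4t + 3: f₀=3, f₁=3.672, f₂=-1.704, f₃=-17.016, f₄=-46.152, f₅=-93.
(h/2)·[f₀ + 2f₁ + 2f₂ + 2f₃ + 2f₄ + f₅] = 0.3·(-212.4) = -63.72.

-63.72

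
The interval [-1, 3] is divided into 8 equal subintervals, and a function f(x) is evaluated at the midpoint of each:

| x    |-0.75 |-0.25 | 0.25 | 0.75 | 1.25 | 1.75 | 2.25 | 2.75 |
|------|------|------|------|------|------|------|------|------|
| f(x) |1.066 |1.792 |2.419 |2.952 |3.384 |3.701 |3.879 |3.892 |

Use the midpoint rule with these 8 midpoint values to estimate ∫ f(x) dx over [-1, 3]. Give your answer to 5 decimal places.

h = 0.5, n = 8.
h·[y(m₁) + y(m₂) + y(m₃) + y(m₄) + y(m₅) + y(m₆) + y(m₇) + y(m₈)] = 0.5·(23.085) = 11.54250.

11.54250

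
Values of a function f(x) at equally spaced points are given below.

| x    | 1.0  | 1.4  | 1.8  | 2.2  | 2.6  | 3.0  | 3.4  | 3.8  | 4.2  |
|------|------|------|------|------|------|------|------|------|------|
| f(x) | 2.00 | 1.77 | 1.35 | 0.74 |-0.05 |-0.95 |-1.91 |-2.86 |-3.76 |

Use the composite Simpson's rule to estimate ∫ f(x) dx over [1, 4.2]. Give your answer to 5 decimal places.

h = 0.4, n = 8.
(h/3)·[y₀ + 4y₁ + 2y₂ + 4y₃ + 2y₄ + 4y₅ + 2y₆ + 4y₇ + y₈] = 0.133333·(-8.18) = -1.09067.

-1.09067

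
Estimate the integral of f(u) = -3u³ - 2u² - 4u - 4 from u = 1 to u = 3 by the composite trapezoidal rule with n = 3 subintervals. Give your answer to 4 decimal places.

-104.2963

h = (3 − 1)/3 = 0.666667.
Nodes u₀,…,u₃ = 1, 1.666667, 2.333333, 3.
f(u) = -3u³ - 2u² - 4u - 4: f₀=-13, f₁=-30.111111, f₂=-62.333333, f₃=-115.
(h/2)·[f₀ + 2f₁ + 2f₂ + f₃] = 0.333333·(-312.888889) = -104.2963.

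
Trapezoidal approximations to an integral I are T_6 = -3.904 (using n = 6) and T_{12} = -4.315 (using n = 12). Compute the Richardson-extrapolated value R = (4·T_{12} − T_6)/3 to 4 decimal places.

R = (4·T_{12} − T_6) / 3 = (4·(-4.315) − (-3.904))/3 = (-13.356)/3 = -4.4520.

-4.4520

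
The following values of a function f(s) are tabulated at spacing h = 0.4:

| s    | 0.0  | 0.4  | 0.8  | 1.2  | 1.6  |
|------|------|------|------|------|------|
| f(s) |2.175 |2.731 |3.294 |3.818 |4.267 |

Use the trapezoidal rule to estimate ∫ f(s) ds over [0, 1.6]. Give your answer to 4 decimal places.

h = 0.4, n = 4.
(h/2)·[y₀ + 2y₁ + 2y₂ + 2y₃ + y₄] = 0.2·(26.128) = 5.2256.

5.2256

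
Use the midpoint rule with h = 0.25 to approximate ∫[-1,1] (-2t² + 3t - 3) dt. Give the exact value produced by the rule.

h = (1 − (-1))/8 = 0.25.
Midpoints m₁,…,m₈ = -0.875, -0.625, -0.375, -0.125, 0.125, 0.375, 0.625, 0.875.
f(m₁)=-7.15625, f(m₂)=-5.65625, f(m₃)=-4.40625, f(m₄)=-3.40625, f(m₅)=-2.65625, f(m₆)=-2.15625, f(m₇)=-1.90625, f(m₈)=-1.90625.
h·[f(m₁) + f(m₂) + f(m₃) + f(m₄) + f(m₅) + f(m₆) + f(m₇) + f(m₈)] = 0.25·(-29.25) = -7.3125.

-7.3125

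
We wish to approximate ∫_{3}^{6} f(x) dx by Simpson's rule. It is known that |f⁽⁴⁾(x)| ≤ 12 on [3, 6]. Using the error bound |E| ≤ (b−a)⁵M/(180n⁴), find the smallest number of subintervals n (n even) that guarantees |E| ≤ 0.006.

Need 2916/(180n⁴) ≤ 0.006.
n⁴ ≥ 2916/(180·0.006) = 2700 ⇒ n ≥ 7.2084, so the smallest even n is 8. (n must be even for Simpson's rule.)

8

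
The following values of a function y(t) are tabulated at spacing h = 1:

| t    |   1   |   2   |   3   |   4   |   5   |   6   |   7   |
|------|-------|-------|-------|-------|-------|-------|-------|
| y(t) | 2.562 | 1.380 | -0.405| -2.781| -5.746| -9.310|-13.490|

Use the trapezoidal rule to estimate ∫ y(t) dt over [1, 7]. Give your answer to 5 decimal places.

h = 1, n = 6.
(h/2)·[y₀ + 2y₁ + 2y₂ + 2y₃ + 2y₄ + 2y₅ + y₆] = 0.5·(-44.652) = -22.32600.

-22.32600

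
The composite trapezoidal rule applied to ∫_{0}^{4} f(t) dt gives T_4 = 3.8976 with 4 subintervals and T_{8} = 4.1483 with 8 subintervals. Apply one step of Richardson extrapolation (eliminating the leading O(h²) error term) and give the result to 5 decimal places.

4.23187

R = (4·T_{8} − T_4) / 3 = (4·4.1483 − 3.8976)/3 = (12.6956)/3 = 4.23187.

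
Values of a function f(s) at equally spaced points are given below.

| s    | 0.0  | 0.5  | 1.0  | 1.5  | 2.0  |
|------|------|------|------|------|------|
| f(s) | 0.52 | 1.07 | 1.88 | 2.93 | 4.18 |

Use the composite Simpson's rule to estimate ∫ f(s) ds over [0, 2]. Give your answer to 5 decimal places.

4.07667

h = 0.5, n = 4.
(h/3)·[y₀ + 4y₁ + 2y₂ + 4y₃ + y₄] = 0.166667·(24.46) = 4.07667.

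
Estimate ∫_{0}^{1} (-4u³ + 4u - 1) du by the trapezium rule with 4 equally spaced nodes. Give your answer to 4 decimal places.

-0.1111

h = (1 − 0)/3 = 0.333333.
Nodes u₀,…,u₃ = 0, 0.333333, 0.666667, 1.
f(u) = -4u³ + 4u - 1: f₀=-1, f₁=0.185185, f₂=0.481481, f₃=-1.
(h/2)·[f₀ + 2f₁ + 2f₂ + f₃] = 0.166667·(-0.666667) = -0.1111.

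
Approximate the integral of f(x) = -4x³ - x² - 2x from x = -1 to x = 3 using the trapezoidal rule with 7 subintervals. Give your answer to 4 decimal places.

-100.1633

h = (3 − (-1))/7 = 0.571429.
Nodes x₀,…,x₇ = -1, -0.428571, 0.142857, 0.714286, 1.285714, 1.857143, 2.428571, 3.
f(x) = -4x³ - x² - 2x: f₀=5, f₁=0.988338, f₂=-0.317784, f₃=-3.396501, f₄=-12.725948, f₅=-32.784257, f₆=-68.049563, f₇=-123.
(h/2)·[f₀ + 2f₁ + 2f₂ + 2f₃ + 2f₄ + 2f₅ + 2f₆ + f₇] = 0.285714·(-350.571429) = -100.1633.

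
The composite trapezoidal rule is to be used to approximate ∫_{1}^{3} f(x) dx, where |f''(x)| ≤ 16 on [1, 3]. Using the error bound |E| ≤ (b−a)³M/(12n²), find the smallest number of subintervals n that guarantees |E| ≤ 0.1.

Need 128/(12n²) ≤ 0.1.
n² ≥ 128/(12·0.1) = 106.667 ⇒ n ≥ 10.3280, so the smallest n is 11.

11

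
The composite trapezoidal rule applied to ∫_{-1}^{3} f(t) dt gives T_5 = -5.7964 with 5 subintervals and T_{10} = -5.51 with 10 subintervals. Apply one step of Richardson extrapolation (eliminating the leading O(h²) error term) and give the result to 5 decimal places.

R = (4·T_{10} − T_5) / 3 = (4·(-5.51) − (-5.7964))/3 = (-16.2436)/3 = -5.41453.

-5.41453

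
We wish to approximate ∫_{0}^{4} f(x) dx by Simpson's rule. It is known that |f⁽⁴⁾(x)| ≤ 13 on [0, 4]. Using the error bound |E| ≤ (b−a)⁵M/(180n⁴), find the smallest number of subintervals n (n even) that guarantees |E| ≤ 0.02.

Need 13312/(180n⁴) ≤ 0.02.
n⁴ ≥ 13312/(180·0.02) = 3697.78 ⇒ n ≥ 7.7980, so the smallest even n is 8. (n must be even for Simpson's rule.)

8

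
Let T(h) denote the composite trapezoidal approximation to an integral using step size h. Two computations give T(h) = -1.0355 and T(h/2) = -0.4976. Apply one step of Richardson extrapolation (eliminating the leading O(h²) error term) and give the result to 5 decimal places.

-0.31830

R = (4·T(h/2) − T(h)) / 3 = (4·(-0.4976) − (-1.0355))/3 = (-0.9549)/3 = -0.31830.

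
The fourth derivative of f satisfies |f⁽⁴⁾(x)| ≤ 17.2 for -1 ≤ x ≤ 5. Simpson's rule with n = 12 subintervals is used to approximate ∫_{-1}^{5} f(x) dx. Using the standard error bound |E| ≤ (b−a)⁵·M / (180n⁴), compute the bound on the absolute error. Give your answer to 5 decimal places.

|E| ≤ (6)⁵·17.2 / (180·12⁴) = 133747.2/3732480 = 0.03583.

0.03583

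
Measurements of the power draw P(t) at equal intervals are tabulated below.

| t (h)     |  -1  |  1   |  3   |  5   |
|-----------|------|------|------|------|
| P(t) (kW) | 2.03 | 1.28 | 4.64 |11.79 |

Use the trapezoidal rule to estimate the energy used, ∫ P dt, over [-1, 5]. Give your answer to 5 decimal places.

25.66000

h = 2, n = 3.
(h/2)·[y₀ + 2y₁ + 2y₂ + y₃] = 1·(25.66) = 25.66000.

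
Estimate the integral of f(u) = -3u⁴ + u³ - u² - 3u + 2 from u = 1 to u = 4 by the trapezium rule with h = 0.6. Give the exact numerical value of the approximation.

h = (4 − 1)/5 = 0.6.
Nodes u₀,…,u₅ = 1, 1.6, 2.2, 2.8, 3.4, 4.
f(u) = -3u⁴ + u³ - u² - 3u + 2: f₀=-4, f₁=-20.9248, f₂=-69.0688, f₃=-176.6848, f₄=-381.3568, f₅=-730.
(h/2)·[f₀ + 2f₁ + 2f₂ + 2f₃ + 2f₄ + f₅] = 0.3·(-2030.0704) = -609.02112.

-609.02112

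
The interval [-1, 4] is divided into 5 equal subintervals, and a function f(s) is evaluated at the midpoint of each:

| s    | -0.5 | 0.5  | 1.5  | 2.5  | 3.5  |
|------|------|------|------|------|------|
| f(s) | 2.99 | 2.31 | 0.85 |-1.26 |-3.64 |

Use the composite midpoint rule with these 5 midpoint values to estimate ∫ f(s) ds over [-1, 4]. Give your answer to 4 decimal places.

h = 1, n = 5.
h·[y(m₁) + y(m₂) + y(m₃) + y(m₄) + y(m₅)] = 1·(1.25) = 1.2500.

1.2500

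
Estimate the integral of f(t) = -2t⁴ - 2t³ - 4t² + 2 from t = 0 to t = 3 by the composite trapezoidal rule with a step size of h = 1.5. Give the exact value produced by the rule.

h = (3 − 0)/2 = 1.5.
Nodes t₀,…,t₂ = 0, 1.5, 3.
f(t) = -2t⁴ - 2t³ - 4t² + 2: f₀=2, f₁=-23.875, f₂=-250.
(h/2)·[f₀ + 2f₁ + f₂] = 0.75·(-295.75) = -221.8125.

-221.8125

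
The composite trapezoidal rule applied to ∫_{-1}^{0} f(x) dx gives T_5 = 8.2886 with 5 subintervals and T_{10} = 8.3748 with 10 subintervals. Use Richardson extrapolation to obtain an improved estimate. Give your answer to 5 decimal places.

R = (4·T_{10} − T_5) / 3 = (4·8.3748 − 8.2886)/3 = (25.2106)/3 = 8.40353.

8.40353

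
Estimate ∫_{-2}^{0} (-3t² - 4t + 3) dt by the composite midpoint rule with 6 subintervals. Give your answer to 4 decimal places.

6.0556

h = (0 − (-2))/6 = 0.333333.
Midpoints m₁,…,m₆ = -1.833333, -1.5, -1.166667, -0.833333, -0.5, -0.166667.
f(m₁)=0.25, f(m₂)=2.25, f(m₃)=3.583333, f(m₄)=4.25, f(m₅)=4.25, f(m₆)=3.583333.
h·[f(m₁) + f(m₂) + f(m₃) + f(m₄) + f(m₅) + f(m₆)] = 0.333333·(18.166667) = 6.0556.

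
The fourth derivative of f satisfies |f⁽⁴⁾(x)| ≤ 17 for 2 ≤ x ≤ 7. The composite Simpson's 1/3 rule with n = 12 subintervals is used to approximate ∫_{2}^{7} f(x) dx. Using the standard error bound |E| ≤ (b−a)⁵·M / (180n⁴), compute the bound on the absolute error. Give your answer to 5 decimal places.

0.01423

|E| ≤ (5)⁵·17 / (180·12⁴) = 53125/3732480 = 0.01423.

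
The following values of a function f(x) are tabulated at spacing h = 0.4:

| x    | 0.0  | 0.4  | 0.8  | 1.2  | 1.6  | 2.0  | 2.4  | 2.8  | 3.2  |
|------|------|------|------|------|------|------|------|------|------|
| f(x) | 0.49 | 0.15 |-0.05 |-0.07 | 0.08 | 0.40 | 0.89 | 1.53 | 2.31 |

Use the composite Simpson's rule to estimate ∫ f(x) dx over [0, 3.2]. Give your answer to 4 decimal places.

1.6907

h = 0.4, n = 8.
(h/3)·[y₀ + 4y₁ + 2y₂ + 4y₃ + 2y₄ + 4y₅ + 2y₆ + 4y₇ + y₈] = 0.133333·(12.68) = 1.6907.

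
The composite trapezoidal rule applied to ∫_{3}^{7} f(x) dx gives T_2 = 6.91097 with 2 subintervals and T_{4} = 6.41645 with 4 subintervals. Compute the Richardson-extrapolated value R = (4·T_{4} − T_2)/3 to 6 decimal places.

6.251610

R = (4·T_{4} − T_2) / 3 = (4·6.41645 − 6.91097)/3 = (18.75483)/3 = 6.251610.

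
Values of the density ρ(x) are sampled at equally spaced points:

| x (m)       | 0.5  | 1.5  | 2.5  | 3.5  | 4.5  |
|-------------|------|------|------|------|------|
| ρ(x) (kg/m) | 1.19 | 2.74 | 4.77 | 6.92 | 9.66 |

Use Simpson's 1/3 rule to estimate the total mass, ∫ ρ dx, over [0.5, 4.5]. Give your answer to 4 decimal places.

19.6767

h = 1, n = 4.
(h/3)·[y₀ + 4y₁ + 2y₂ + 4y₃ + y₄] = 0.333333·(59.03) = 19.6767.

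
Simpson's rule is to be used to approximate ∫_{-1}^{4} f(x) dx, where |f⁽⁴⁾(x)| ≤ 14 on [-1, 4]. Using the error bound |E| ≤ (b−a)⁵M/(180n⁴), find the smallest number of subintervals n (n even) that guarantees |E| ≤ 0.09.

Need 43750/(180n⁴) ≤ 0.09.
n⁴ ≥ 43750/(180·0.09) = 2700.62 ⇒ n ≥ 7.2088, so the smallest even n is 8. (n must be even for Simpson's rule.)

8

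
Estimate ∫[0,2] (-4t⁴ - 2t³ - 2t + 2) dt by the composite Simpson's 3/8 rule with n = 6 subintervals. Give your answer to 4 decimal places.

h = (2 − 0)/6 = 0.333333.
Nodes t₀,…,t₆ = 0, 0.333333, 0.666667, 1, 1.333333, 1.666667, 2.
f(t) = -4t⁴ - 2t³ - 2t + 2: f₀=2, f₁=1.209877, f₂=-0.716049, f₃=-6, f₄=-18.049383, f₅=-41.456790, f₆=-82.
(3h/8)·[f₀ + 3f₁ + 3f₂ + 2f₃ + 3f₄ + 3f₅ + f₆] = 0.125·(-269.037037) = -33.6296.

-33.6296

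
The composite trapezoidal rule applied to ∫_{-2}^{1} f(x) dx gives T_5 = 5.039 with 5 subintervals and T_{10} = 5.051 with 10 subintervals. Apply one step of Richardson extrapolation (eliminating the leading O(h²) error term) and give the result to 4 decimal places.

R = (4·T_{10} − T_5) / 3 = (4·5.051 − 5.039)/3 = (15.165)/3 = 5.0550.

5.0550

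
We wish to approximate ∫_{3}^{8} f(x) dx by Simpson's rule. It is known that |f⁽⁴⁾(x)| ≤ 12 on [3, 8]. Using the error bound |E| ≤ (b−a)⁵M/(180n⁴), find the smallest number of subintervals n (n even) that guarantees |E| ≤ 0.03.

10

Need 37500/(180n⁴) ≤ 0.03.
n⁴ ≥ 37500/(180·0.03) = 6944.44 ⇒ n ≥ 9.1287, so the smallest even n is 10. (n must be even for Simpson's rule.)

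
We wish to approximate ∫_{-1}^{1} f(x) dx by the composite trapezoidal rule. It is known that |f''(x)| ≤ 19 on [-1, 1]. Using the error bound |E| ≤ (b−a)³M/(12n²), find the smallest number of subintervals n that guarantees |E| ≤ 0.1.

Need 152/(12n²) ≤ 0.1.
n² ≥ 152/(12·0.1) = 126.667 ⇒ n ≥ 11.2546, so the smallest n is 12.

12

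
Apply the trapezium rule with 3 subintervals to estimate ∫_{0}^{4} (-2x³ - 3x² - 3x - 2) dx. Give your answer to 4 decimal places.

h = (4 − 0)/3 = 1.333333.
Nodes x₀,…,x₃ = 0, 1.333333, 2.666667, 4.
f(x) = -2x³ - 3x² - 3x - 2: f₀=-2, f₁=-16.074074, f₂=-69.259259, f₃=-190.
(h/2)·[f₀ + 2f₁ + 2f₂ + f₃] = 0.666667·(-362.666667) = -241.7778.

-241.7778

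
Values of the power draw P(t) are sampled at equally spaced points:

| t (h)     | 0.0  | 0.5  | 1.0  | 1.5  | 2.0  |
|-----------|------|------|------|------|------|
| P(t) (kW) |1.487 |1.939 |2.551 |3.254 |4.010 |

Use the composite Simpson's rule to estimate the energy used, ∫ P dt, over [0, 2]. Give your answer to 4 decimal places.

5.2285

h = 0.5, n = 4.
(h/3)·[y₀ + 4y₁ + 2y₂ + 4y₃ + y₄] = 0.166667·(31.371) = 5.2285.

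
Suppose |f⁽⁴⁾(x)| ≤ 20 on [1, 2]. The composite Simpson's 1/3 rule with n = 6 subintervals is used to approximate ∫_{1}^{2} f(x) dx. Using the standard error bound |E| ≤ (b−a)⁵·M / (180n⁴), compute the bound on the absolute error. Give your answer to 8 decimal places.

0.00008573

|E| ≤ (1)⁵·20 / (180·6⁴) = 20/233280 = 0.00008573.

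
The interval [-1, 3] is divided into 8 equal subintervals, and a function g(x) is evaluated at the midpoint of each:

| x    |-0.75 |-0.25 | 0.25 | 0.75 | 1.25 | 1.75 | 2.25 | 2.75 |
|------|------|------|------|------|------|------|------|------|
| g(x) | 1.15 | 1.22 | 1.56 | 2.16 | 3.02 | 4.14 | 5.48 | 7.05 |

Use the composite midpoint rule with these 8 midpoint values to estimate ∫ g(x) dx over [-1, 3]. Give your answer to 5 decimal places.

h = 0.5, n = 8.
h·[y(m₁) + y(m₂) + y(m₃) + y(m₄) + y(m₅) + y(m₆) + y(m₇) + y(m₈)] = 0.5·(25.78) = 12.89000.

12.89000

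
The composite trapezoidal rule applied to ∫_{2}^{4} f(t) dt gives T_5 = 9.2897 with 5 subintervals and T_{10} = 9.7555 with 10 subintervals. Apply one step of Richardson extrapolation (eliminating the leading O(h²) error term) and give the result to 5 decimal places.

9.91077

R = (4·T_{10} − T_5) / 3 = (4·9.7555 − 9.2897)/3 = (29.7323)/3 = 9.91077.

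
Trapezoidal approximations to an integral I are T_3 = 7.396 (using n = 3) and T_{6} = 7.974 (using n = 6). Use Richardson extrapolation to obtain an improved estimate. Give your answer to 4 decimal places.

R = (4·T_{6} − T_3) / 3 = (4·7.974 − 7.396)/3 = (24.500)/3 = 8.1667.

8.1667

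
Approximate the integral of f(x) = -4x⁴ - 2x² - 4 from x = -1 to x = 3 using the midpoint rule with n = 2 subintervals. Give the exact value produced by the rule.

h = (3 − (-1))/2 = 2.
Midpoints m₁,…,m₂ = 0, 2.
f(m₁)=-4, f(m₂)=-76.
h·[f(m₁) + f(m₂)] = 2·(-80) = -160.

-160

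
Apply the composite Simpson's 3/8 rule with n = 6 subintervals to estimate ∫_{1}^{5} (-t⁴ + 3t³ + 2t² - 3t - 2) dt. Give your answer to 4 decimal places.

-118.3704

h = (5 − 1)/6 = 0.666667.
Nodes t₀,…,t₆ = 1, 1.666667, 2.333333, 3, 3.666667, 4.333333, 5.
f(t) = -t⁴ + 3t³ + 2t² - 3t - 2: f₀=-1, f₁=4.728395, f₂=10.358025, f₃=7, f₄=-18.975309, f₅=-85.938272, f₆=-217.
(3h/8)·[f₀ + 3f₁ + 3f₂ + 2f₃ + 3f₄ + 3f₅ + f₆] = 0.25·(-473.481481) = -118.3704.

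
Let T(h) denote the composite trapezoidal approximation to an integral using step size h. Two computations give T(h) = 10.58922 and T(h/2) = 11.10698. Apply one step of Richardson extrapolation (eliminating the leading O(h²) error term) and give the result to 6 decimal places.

11.279567

R = (4·T(h/2) − T(h)) / 3 = (4·11.10698 − 10.58922)/3 = (33.83870)/3 = 11.279567.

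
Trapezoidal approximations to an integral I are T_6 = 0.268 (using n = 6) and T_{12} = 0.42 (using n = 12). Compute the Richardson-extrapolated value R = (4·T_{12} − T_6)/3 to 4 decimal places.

0.4707

R = (4·T_{12} − T_6) / 3 = (4·0.42 − 0.268)/3 = (1.412)/3 = 0.4707.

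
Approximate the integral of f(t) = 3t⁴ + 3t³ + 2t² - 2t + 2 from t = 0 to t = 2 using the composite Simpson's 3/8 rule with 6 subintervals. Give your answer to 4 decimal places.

h = (2 − 0)/6 = 0.333333.
Nodes t₀,…,t₆ = 0, 0.333333, 0.666667, 1, 1.333333, 1.666667, 2.
f(t) = 3t⁴ + 3t³ + 2t² - 2t + 2: f₀=2, f₁=1.703704, f₂=3.037037, f₃=8, f₄=19.481481, f₅=41.259259, f₆=78.
(3h/8)·[f₀ + 3f₁ + 3f₂ + 2f₃ + 3f₄ + 3f₅ + f₆] = 0.125·(292.444444) = 36.5556.

36.5556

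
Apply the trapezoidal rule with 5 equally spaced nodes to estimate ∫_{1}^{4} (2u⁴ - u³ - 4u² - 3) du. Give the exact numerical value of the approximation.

272.77734375

h = (4 − 1)/4 = 0.75.
Nodes u₀,…,u₄ = 1, 1.75, 2.5, 3.25, 4.
f(u) = 2u⁴ - u³ - 4u² - 3: f₀=-6, f₁=-1.8515625, f₂=34.5, f₃=143.5546875, f₄=381.
(h/2)·[f₀ + 2f₁ + 2f₂ + 2f₃ + f₄] = 0.375·(727.40625) = 272.77734375.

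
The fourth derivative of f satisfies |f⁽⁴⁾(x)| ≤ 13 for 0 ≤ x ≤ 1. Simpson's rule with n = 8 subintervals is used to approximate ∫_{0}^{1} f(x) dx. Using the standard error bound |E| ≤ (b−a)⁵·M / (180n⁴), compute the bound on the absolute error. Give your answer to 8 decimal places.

|E| ≤ (1)⁵·13 / (180·8⁴) = 13/737280 = 0.00001763.

0.00001763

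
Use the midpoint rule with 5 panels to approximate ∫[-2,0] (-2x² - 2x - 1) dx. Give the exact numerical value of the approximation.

-3.28

h = (0 − (-2))/5 = 0.4.
Midpoints m₁,…,m₅ = -1.8, -1.4, -1, -0.6, -0.2.
f(m₁)=-3.88, f(m₂)=-2.12, f(m₃)=-1, f(m₄)=-0.52, f(m₅)=-0.68.
h·[f(m₁) + f(m₂) + f(m₃) + f(m₄) + f(m₅)] = 0.4·(-8.2) = -3.28.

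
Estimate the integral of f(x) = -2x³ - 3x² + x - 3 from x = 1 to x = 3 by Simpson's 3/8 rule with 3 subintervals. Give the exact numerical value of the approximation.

-68

h = (3 − 1)/3 = 0.666667.
Nodes x₀,…,x₃ = 1, 1.666667, 2.333333, 3.
f(x) = -2x³ - 3x² + x - 3: f₀=-7, f₁=-18.925926, f₂=-42.407407, f₃=-81.
(3h/8)·[f₀ + 3f₁ + 3f₂ + f₃] = 0.25·(-272) = -68.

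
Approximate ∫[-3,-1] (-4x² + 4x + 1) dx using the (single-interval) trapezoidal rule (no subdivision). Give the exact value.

-54

T = (b−a)/2 · [f(-3) + f(-1)] = 1·[(-47) + (-7)] = -54.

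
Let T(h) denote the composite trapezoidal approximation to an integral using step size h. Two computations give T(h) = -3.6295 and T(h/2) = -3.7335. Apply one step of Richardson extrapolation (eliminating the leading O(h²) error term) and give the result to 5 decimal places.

-3.76817

R = (4·T(h/2) − T(h)) / 3 = (4·(-3.7335) − (-3.6295))/3 = (-11.3045)/3 = -3.76817.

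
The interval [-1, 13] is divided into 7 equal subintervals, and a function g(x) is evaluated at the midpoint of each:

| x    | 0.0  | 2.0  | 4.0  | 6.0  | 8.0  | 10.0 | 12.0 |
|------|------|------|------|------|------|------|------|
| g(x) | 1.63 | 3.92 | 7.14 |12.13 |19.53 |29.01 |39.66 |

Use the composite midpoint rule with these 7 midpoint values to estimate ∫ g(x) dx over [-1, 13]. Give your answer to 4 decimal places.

226.0400

h = 2, n = 7.
h·[y(m₁) + y(m₂) + y(m₃) + y(m₄) + y(m₅) + y(m₆) + y(m₇)] = 2·(113.02) = 226.0400.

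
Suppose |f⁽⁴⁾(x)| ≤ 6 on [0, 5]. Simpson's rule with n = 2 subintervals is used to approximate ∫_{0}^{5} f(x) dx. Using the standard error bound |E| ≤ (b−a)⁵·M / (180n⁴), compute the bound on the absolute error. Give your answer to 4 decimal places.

|E| ≤ (5)⁵·6 / (180·2⁴) = 18750/2880 = 6.5104.

6.5104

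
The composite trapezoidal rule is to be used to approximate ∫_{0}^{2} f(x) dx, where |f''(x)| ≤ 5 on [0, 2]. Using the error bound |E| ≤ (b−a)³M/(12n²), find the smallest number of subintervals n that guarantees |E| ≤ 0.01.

19

Need 40/(12n²) ≤ 0.01.
n² ≥ 40/(12·0.01) = 333.333 ⇒ n ≥ 18.2574, so the smallest n is 19.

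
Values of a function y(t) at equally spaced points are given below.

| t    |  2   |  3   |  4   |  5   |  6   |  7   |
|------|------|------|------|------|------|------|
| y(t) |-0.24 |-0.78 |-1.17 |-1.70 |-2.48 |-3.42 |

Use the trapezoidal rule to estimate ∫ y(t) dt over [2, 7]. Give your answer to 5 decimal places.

-7.96000

h = 1, n = 5.
(h/2)·[y₀ + 2y₁ + 2y₂ + 2y₃ + 2y₄ + y₅] = 0.5·(-15.92) = -7.96000.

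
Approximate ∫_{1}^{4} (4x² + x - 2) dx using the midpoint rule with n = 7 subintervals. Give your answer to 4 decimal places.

h = (4 − 1)/7 = 0.428571.
Midpoints m₁,…,m₇ = 1.214286, 1.642857, 2.071429, 2.5, 2.928571, 3.357143, 3.785714.
f(m₁)=5.112245, f(m₂)=10.438776, f(m₃)=17.234694, f(m₄)=25.5, f(m₅)=35.234694, f(m₆)=46.438776, f(m₇)=59.112245.
h·[f(m₁) + f(m₂) + f(m₃) + f(m₄) + f(m₅) + f(m₆) + f(m₇)] = 0.428571·(199.071429) = 85.3163.

85.3163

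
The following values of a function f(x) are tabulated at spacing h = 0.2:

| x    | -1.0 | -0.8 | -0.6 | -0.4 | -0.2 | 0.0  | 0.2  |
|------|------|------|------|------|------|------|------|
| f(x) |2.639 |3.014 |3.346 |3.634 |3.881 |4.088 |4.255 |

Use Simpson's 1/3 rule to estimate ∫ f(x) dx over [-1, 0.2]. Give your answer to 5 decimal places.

h = 0.2, n = 6.
(h/3)·[y₀ + 4y₁ + 2y₂ + 4y₃ + 2y₄ + 4y₅ + y₆] = 0.066667·(64.292) = 4.28613.

4.28613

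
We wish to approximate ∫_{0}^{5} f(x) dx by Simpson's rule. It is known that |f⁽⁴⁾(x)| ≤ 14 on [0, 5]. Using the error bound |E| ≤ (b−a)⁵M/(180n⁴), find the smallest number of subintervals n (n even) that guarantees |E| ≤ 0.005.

Need 43750/(180n⁴) ≤ 0.005.
n⁴ ≥ 43750/(180·0.005) = 48611.1 ⇒ n ≥ 14.8485, so the smallest even n is 16. (n must be even for Simpson's rule.)

16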